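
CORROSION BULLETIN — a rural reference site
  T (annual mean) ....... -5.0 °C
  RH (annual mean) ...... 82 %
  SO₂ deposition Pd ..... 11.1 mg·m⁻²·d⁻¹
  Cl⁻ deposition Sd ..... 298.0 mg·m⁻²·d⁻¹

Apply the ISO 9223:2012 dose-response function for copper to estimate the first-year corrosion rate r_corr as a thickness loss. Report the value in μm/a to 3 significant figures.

copper: f(T) = +0.126·(T−10) [T≤10 °C] = -1.8900
  SO₂ term: 0.0053·11.1^0.26·exp(0.059·82-1.8900) = 0.189
  Cl⁻ term: 0.01025·298.0^0.27·exp(0.036·82+0.049·-5.0) = 0.7152
  sum: 0.189 + 0.7152 → r_corr = 0.9041 μm/a

r_corr = 0.904 μm/a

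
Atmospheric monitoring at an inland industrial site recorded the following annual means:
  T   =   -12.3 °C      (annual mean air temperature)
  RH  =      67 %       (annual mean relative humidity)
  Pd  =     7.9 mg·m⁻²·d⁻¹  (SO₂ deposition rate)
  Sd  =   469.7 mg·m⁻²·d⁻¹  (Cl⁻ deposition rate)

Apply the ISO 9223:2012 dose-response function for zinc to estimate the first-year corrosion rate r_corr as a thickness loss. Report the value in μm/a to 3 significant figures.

r_corr = 0.650 μm/a

zinc: temperature factor f = +0.038·(-22.3) = -0.8474
  sulphur-dioxide contribution → 0.2992 μm/a
  chloride contribution → 0.3505 μm/a
  ⇒ r_corr(zinc) = 0.6498 μm/a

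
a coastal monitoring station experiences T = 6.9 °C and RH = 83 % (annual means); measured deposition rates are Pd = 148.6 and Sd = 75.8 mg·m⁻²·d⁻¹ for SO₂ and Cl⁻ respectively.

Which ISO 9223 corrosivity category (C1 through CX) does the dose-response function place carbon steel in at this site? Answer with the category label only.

C5

carbon steel: temperature factor f = +0.150·(-3.1) = -0.4650
  Pd branch = 1.77·Pd^0.52·e^(0.02·RH+f) = 78.78 μm/a
  Sd branch = 0.102·Sd^0.62·e^(0.033·RH+0.04·T) = 30.44 μm/a
  r_corr = 78.78 + 30.44 = 109.2 μm/a
ISO 9223 Table 2 (carbon steel): 80 < 109 ≤ 200 μm/a ⇒ C5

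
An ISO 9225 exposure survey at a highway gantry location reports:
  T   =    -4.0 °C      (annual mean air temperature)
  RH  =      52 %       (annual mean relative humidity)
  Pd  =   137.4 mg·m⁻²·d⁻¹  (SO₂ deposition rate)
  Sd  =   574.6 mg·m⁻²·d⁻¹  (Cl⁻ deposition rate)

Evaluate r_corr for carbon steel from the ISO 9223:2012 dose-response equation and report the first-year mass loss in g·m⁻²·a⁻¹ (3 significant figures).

r_corr = 257 g·m⁻²·a⁻¹

carbon steel: temperature factor f = +0.150·(-14.0) = -2.1000
  sulphur-dioxide contribution → 7.932 μm/a
  chloride contribution → 24.84 μm/a
  ⇒ r_corr(carbon steel) = 32.77 μm/a
Convert to mass loss: 32.77 μm/a × 7.85 g/cm³ = 257.3 g·m⁻²·a⁻¹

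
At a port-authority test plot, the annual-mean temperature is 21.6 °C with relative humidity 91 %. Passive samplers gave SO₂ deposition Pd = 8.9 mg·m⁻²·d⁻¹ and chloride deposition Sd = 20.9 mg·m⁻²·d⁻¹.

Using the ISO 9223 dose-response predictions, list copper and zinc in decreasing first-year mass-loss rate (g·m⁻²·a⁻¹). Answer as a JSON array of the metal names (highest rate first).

["copper", "zinc"]

copper: temperature factor f = -0.080·(11.6) = -0.9280
  sulphur-dioxide contribution → 0.794 μm/a
  chloride contribution → 1.777 μm/a
  ⇒ r_corr(copper) = 2.571 μm/a
  mass loss = 2.571 μm/a × 8.96 g/cm³ = 23.03 g·m⁻²·a⁻¹
zinc: f(T) = -0.071·(T−10) [T>10 °C] = -0.8236
  sulphur-dioxide contribution → 0.9741 μm/a
  chloride contribution → 1.285 μm/a
  ⇒ r_corr(zinc) = 2.26 μm/a
  mass loss = 2.26 μm/a × 7.14 g/cm³ = 16.13 g·m⁻²·a⁻¹
Ordering by g·m⁻²·a⁻¹: copper (23) > zinc (16.1)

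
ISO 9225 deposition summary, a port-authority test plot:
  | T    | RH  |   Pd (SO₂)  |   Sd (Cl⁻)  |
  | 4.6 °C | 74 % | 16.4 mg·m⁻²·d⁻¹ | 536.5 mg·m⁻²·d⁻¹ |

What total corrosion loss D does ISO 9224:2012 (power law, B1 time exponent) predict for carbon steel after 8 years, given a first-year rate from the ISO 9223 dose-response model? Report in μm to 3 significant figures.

D(8) = 250 μm

carbon steel: f(T) = +0.150·(T−10) [T≤10 °C] = -0.8100
  sulphur-dioxide contribution → 14.81 μm/a
  chloride contribution → 69.4 μm/a
  ⇒ r_corr(carbon steel) = 84.22 μm/a
Long-term exponent b (ISO 9224 Table 2, B1) = 0.523
  D(8) = 84.22 × 8^0.523 = 84.22 × 2.967 = 249.9 μm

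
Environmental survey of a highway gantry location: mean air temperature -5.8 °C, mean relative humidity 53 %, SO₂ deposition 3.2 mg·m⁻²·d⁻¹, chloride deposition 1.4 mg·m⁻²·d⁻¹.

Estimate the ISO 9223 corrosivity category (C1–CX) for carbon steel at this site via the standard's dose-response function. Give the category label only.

carbon steel: f(T) = +0.150·(T−10) [T≤10 °C] = -2.3700
  Pd branch = 1.77·Pd^0.52·e^(0.02·RH+f) = 0.8744 μm/a
  Cl⁻ term: 0.102·1.4^0.62·exp(0.033·53+0.04·-5.8) = 0.5728
  sum: 0.8744 + 0.5728 → r_corr = 1.447 μm/a
Category bounds: 1.3…25 μm/a bracket r_corr ⇒ C2

C2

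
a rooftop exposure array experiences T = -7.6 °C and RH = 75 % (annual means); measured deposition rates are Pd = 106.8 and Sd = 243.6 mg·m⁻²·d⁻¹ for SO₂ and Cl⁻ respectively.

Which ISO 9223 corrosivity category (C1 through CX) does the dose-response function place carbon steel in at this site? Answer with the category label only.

carbon steel: f(T) = +0.150·(T−10) [T≤10 °C] = -2.6400
  sulphur-dioxide contribution → 6.423 μm/a
  chloride contribution → 26.99 μm/a
  ⇒ r_corr(carbon steel) = 33.41 μm/a
ISO 9223 Table 2 (carbon steel): 25 < 33.4 ≤ 50 μm/a ⇒ C3

C3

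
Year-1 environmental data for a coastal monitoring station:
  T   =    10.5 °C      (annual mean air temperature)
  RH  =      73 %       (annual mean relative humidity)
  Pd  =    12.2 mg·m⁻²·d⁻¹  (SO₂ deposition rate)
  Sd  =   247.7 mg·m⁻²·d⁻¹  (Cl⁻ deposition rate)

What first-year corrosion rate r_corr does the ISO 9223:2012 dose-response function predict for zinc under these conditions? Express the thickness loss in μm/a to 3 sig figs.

zinc: f(T) = -0.071·(T−10) [T>10 °C] = -0.0355
  SO₂ term: 0.0129·12.2^0.44·exp(0.046·73-0.0355) = 1.075
  Cl⁻ term: 0.0175·247.7^0.57·exp(0.008·73+0.085·10.5) = 1.773
  r_corr = 1.075 + 1.773 = 2.849 μm/a

r_corr = 2.85 μm/a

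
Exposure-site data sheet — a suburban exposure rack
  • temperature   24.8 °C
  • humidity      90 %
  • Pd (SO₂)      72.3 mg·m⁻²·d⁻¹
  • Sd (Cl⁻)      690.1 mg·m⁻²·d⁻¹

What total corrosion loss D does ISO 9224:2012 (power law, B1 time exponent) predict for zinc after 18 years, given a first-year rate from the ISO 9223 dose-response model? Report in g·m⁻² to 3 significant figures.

D(18) = 1.06e+03 g·m⁻²

zinc: f(T) = -0.071·(T−10) [T>10 °C] = -1.0508
  SO₂ term: 0.0129·72.3^0.44·exp(0.046·90-1.0508) = 1.863
  Sd branch = 0.0175·Sd^0.57·e^(0.008·RH+0.085·T) = 12.29 μm/a
  r_corr = 1.863 + 12.29 = 14.15 μm/a
Power-law: D(18) = r_corr · 18^0.813
  D(18) = 14.15 × 18^0.813 = 14.15 × 10.48 = 148.3 μm
  Mass loss = 148.3 μm × 7.14 g/cm³ = 1059 g·m⁻²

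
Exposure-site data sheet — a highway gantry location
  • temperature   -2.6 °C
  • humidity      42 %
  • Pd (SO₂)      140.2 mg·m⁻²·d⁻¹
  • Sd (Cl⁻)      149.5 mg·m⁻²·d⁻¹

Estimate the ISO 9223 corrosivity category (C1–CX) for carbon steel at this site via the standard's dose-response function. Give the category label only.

carbon steel: T≤10 °C ⇒ hinge +0.150·(-2.6−10) = -1.8900
  sulphur-dioxide contribution → 8.096 μm/a
  chloride contribution → 8.197 μm/a
  ⇒ r_corr(carbon steel) = 16.29 μm/a
Category bounds: 1.3…25 μm/a bracket r_corr ⇒ C2

C2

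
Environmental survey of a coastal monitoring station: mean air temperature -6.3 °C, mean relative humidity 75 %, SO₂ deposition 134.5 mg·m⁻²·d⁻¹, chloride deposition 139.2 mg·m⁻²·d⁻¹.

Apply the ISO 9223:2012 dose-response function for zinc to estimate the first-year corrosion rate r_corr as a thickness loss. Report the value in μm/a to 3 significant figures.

zinc: temperature factor f = +0.038·(-16.3) = -0.6194
  SO₂ term: 0.0129·134.5^0.44·exp(0.046·75-0.6194) = 1.89
  Cl⁻ term: 0.0175·139.2^0.57·exp(0.008·75+0.085·-6.3) = 0.3111
  r_corr = 1.89 + 0.3111 = 2.201 μm/a

r_corr = 2.20 μm/a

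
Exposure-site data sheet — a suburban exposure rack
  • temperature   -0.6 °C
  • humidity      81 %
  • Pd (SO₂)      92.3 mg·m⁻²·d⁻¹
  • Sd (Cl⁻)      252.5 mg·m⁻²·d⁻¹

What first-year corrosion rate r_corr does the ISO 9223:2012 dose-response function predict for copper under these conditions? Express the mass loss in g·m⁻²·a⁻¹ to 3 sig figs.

copper: T≤10 °C ⇒ hinge +0.126·(-0.6−10) = -1.3356
  Pd branch = 0.0053·Pd^0.26·e^(0.059·RH+f) = 0.5379 μm/a
  Sd branch = 0.01025·Sd^0.27·e^(0.036·RH+0.049·T) = 0.8184 μm/a
  r_corr = 0.5379 + 0.8184 = 1.356 μm/a
Convert to mass loss: 1.356 μm/a × 8.96 g/cm³ = 12.15 g·m⁻²·a⁻¹

r_corr = 12.2 g·m⁻²·a⁻¹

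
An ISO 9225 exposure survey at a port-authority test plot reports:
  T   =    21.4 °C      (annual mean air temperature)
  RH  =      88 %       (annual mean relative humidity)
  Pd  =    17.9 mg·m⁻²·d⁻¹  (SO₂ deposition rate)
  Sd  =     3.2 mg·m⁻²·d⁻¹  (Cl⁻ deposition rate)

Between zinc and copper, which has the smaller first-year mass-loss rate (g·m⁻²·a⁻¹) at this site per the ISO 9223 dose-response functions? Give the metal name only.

zinc: T>10 °C ⇒ hinge -0.071·(21.4−10) = -0.8094
  Pd branch = 0.0129·Pd^0.44·e^(0.046·RH+f) = 1.17 μm/a
  Cl⁻ term: 0.0175·3.2^0.57·exp(0.008·88+0.085·21.4) = 0.4233
  r_corr = 1.17 + 0.4233 = 1.594 μm/a
  mass loss = 1.594 μm/a × 7.14 g/cm³ = 11.38 g·m⁻²·a⁻¹
copper: T>10 °C ⇒ hinge -0.080·(21.4−10) = -0.9120
  SO₂ term: 0.0053·17.9^0.26·exp(0.059·88-0.9120) = 0.8106
  Sd branch = 0.01025·Sd^0.27·e^(0.036·RH+0.049·T) = 0.9514 μm/a
  r_corr = 0.8106 + 0.9514 = 1.762 μm/a
  mass loss = 1.762 μm/a × 8.96 g/cm³ = 15.79 g·m⁻²·a⁻¹
Ordering by g·m⁻²·a⁻¹: copper (15.8) > zinc (11.4)

zinc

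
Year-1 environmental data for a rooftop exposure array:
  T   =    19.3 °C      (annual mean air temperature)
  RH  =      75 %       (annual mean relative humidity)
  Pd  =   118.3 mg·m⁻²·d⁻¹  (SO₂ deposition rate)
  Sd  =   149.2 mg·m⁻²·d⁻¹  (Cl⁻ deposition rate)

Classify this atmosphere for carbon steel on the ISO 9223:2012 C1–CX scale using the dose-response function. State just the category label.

C5

carbon steel: temperature factor f = -0.054·(9.3) = -0.5022
  Pd branch = 1.77·Pd^0.52·e^(0.02·RH+f) = 57.45 μm/a
  Cl⁻ term: 0.102·149.2^0.62·exp(0.033·75+0.04·19.3) = 58.41
  sum: 57.45 + 58.41 → r_corr = 115.9 μm/a
Category bounds: 80…200 μm/a bracket r_corr ⇒ C5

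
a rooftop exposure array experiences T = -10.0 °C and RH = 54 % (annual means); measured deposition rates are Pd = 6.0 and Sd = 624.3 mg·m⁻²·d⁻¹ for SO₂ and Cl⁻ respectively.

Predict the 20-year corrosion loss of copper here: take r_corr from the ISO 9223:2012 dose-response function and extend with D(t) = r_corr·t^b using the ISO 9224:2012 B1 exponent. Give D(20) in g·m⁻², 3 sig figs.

D(20) = 17.6 g·m⁻²

copper: temperature factor f = +0.126·(-20.0) = -2.5200
  SO₂ term: 0.0053·6.0^0.26·exp(0.059·54-2.5200) = 0.01644
  Cl⁻ term: 0.01025·624.3^0.27·exp(0.036·54+0.049·-10.0) = 0.2494
  r_corr = 0.01644 + 0.2494 = 0.2659 μm/a
Power-law: D(20) = r_corr · 20^0.667
  D(20) = 0.2659 × 20^0.667 = 0.2659 × 7.375 = 1.961 μm
  Mass loss = 1.961 μm × 8.96 g/cm³ = 17.57 g·m⁻²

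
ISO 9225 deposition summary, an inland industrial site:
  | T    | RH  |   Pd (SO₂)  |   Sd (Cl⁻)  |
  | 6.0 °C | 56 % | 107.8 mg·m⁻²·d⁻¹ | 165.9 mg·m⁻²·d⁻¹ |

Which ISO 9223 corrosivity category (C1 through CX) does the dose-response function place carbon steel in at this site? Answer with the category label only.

C4

carbon steel: f(T) = +0.150·(T−10) [T≤10 °C] = -0.6000
  sulphur-dioxide contribution → 33.94 μm/a
  chloride contribution → 19.58 μm/a
  total first-year rate 53.52 μm/a
Category bounds: 50…80 μm/a bracket r_corr ⇒ C4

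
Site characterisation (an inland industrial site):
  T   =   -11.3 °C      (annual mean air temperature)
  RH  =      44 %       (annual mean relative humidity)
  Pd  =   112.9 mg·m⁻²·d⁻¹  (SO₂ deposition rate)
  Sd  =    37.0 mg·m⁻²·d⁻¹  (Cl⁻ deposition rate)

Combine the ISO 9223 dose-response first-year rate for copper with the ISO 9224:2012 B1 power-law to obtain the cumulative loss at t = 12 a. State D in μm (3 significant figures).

copper: T≤10 °C ⇒ hinge +0.126·(-11.3−10) = -2.6838
  Pd branch = 0.0053·Pd^0.26·e^(0.059·RH+f) = 0.01659 μm/a
  Sd branch = 0.01025·Sd^0.27·e^(0.036·RH+0.049·T) = 0.07614 μm/a
  r_corr = 0.01659 + 0.07614 = 0.09273 μm/a
ISO 9224: D(t) = r_corr · t^b with b = 0.667 (copper, B1)
  D(12) = 0.09273 × 12^0.667 = 0.09273 × 5.246 = 0.4864 μm

D(12) = 0.486 μm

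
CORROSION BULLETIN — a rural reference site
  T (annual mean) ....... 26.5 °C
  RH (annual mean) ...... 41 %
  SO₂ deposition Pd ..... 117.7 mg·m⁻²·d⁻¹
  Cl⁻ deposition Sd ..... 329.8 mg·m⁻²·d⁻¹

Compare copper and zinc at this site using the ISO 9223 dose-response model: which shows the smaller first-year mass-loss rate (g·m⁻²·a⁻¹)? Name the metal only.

copper

copper: temperature factor f = -0.080·(16.5) = -1.3200
  Pd branch = 0.0053·Pd^0.26·e^(0.059·RH+f) = 0.05495 μm/a
  Cl⁻ term: 0.01025·329.8^0.27·exp(0.036·41+0.049·26.5) = 0.7863
  r_corr = 0.05495 + 0.7863 = 0.8413 μm/a
  mass loss = 0.8413 μm/a × 8.96 g/cm³ = 7.538 g·m⁻²·a⁻¹
zinc: f(T) = -0.071·(T−10) [T>10 °C] = -1.1715
  Pd branch = 0.0129·Pd^0.44·e^(0.046·RH+f) = 0.2148 μm/a
  Cl⁻ term: 0.0175·329.8^0.57·exp(0.008·41+0.085·26.5) = 6.297
  r_corr = 0.2148 + 6.297 = 6.512 μm/a
  mass loss = 6.512 μm/a × 7.14 g/cm³ = 46.49 g·m⁻²·a⁻¹
Ordering by g·m⁻²·a⁻¹: zinc (46.5) > copper (7.54)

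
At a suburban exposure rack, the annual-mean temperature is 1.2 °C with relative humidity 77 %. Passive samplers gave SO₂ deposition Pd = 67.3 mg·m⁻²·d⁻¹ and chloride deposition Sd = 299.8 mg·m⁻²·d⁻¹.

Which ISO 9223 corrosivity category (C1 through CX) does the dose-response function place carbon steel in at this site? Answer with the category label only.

C4

carbon steel: f(T) = +0.150·(T−10) [T≤10 °C] = -1.3200
  SO₂ term: 1.77·67.3^0.52·exp(0.02·77-1.3200) = 19.68
  Sd branch = 0.102·Sd^0.62·e^(0.033·RH+0.04·T) = 46.63 μm/a
  sum: 19.68 + 46.63 → r_corr = 66.31 μm/a
66.3 μm/a falls in (50, 80] for carbon steel → category C4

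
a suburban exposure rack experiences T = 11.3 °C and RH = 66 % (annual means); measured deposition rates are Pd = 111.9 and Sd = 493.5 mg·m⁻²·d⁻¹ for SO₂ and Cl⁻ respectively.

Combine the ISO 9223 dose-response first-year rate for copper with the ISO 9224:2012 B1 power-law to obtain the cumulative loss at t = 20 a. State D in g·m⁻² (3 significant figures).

D(20) = 121 g·m⁻²

copper: temperature factor f = -0.080·(1.3) = -0.1040
  SO₂ term: 0.0053·111.9^0.26·exp(0.059·66-0.1040) = 0.7997
  Cl⁻ term: 0.01025·493.5^0.27·exp(0.036·66+0.049·11.3) = 1.024
  sum: 0.7997 + 1.024 → r_corr = 1.824 μm/a
Power-law: D(20) = r_corr · 20^0.667
  D(20) = 1.824 × 20^0.667 = 1.824 × 7.375 = 13.45 μm
  Mass loss = 13.45 μm × 8.96 g/cm³ = 120.5 g·m⁻²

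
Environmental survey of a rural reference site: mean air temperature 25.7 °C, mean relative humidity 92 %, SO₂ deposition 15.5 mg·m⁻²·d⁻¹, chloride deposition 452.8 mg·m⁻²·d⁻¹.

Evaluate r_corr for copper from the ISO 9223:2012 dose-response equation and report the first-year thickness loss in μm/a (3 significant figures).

copper: temperature factor f = -0.080·(15.7) = -1.2560
  Pd branch = 0.0053·Pd^0.26·e^(0.059·RH+f) = 0.7009 μm/a
  Cl⁻ term: 0.01025·452.8^0.27·exp(0.036·92+0.049·25.7) = 5.165
  sum: 0.7009 + 5.165 → r_corr = 5.866 μm/a

r_corr = 5.87 μm/a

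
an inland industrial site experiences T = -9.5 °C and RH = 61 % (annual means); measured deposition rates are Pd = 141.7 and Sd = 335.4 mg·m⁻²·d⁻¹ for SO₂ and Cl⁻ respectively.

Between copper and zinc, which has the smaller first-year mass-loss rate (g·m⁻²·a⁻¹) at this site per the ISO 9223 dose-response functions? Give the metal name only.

copper: T≤10 °C ⇒ hinge +0.126·(-9.5−10) = -2.4570
  Pd branch = 0.0053·Pd^0.26·e^(0.059·RH+f) = 0.0602 μm/a
  Cl⁻ term: 0.01025·335.4^0.27·exp(0.036·61+0.049·-9.5) = 0.2781
  r_corr = 0.0602 + 0.2781 = 0.3383 μm/a
  mass loss = 0.3383 μm/a × 8.96 g/cm³ = 3.031 g·m⁻²·a⁻¹
zinc: T≤10 °C ⇒ hinge +0.038·(-9.5−10) = -0.7410
  Pd branch = 0.0129·Pd^0.44·e^(0.046·RH+f) = 0.8995 μm/a
  Sd branch = 0.0175·Sd^0.57·e^(0.008·RH+0.085·T) = 0.3498 μm/a
  r_corr = 0.8995 + 0.3498 = 1.249 μm/a
  mass loss = 1.249 μm/a × 7.14 g/cm³ = 8.92 g·m⁻²·a⁻¹
Ordering by g·m⁻²·a⁻¹: zinc (8.92) > copper (3.03)

copper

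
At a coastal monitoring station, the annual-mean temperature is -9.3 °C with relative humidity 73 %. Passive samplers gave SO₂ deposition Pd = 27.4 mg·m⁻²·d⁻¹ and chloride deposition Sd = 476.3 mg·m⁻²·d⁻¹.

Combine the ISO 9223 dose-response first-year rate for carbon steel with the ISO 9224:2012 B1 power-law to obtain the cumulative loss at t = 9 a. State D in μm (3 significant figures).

carbon steel: T≤10 °C ⇒ hinge +0.150·(-9.3−10) = -2.8950
  sulphur-dioxide contribution → 2.357 μm/a
  chloride contribution → 35.77 μm/a
  total first-year rate 38.13 μm/a
ISO 9224: D(t) = r_corr · t^b with b = 0.523 (carbon steel, B1)
  D(9) = 38.13 × 9^0.523 = 38.13 × 3.156 = 120.3 μm

D(9) = 120 μm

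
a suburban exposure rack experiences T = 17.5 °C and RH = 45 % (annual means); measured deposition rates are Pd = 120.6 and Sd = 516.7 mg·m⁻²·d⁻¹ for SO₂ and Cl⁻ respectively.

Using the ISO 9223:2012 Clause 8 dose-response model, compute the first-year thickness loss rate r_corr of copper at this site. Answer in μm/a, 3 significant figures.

r_corr = 0.803 μm/a

copper: f(T) = -0.080·(T−10) [T>10 °C] = -0.6000
  Pd branch = 0.0053·Pd^0.26·e^(0.059·RH+f) = 0.1438 μm/a
  Cl⁻ term: 0.01025·516.7^0.27·exp(0.036·45+0.049·17.5) = 0.6596
  sum: 0.1438 + 0.6596 → r_corr = 0.8034 μm/a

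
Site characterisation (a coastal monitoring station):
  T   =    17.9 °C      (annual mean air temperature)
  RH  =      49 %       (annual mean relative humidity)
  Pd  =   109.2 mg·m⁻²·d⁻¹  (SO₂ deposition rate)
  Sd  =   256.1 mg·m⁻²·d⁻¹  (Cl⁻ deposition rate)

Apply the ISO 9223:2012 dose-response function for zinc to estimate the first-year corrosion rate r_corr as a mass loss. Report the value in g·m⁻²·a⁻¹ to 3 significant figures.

r_corr = 23.9 g·m⁻²·a⁻¹

zinc: temperature factor f = -0.071·(7.9) = -0.5609
  Pd branch = 0.0129·Pd^0.44·e^(0.046·RH+f) = 0.553 μm/a
  Sd branch = 0.0175·Sd^0.57·e^(0.008·RH+0.085·T) = 2.798 μm/a
  r_corr = 0.553 + 2.798 = 3.351 μm/a
Convert to mass loss: 3.351 μm/a × 7.14 g/cm³ = 23.93 g·m⁻²·a⁻¹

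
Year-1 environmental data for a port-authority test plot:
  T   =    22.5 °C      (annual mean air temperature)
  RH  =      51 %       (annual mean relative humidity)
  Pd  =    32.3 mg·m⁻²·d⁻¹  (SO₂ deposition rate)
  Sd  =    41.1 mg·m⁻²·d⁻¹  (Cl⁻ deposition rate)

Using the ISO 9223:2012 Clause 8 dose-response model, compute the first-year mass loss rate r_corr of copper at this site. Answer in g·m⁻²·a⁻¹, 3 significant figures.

copper: T>10 °C ⇒ hinge -0.080·(22.5−10) = -1.0000
  Pd branch = 0.0053·Pd^0.26·e^(0.059·RH+f) = 0.09754 μm/a
  Cl⁻ term: 0.01025·41.1^0.27·exp(0.036·51+0.049·22.5) = 0.528
  sum: 0.09754 + 0.528 → r_corr = 0.6255 μm/a
Convert to mass loss: 0.6255 μm/a × 8.96 g/cm³ = 5.605 g·m⁻²·a⁻¹

r_corr = 5.60 g·m⁻²·a⁻¹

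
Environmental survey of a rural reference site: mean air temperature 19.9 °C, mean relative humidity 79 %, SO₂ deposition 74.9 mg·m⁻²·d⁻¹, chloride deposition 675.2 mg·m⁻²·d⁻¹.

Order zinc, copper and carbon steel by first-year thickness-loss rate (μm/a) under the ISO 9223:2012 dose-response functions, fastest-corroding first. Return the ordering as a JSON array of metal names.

zinc: temperature factor f = -0.071·(9.9) = -0.7029
  Pd branch = 0.0129·Pd^0.44·e^(0.046·RH+f) = 1.616 μm/a
  Sd branch = 0.0175·Sd^0.57·e^(0.008·RH+0.085·T) = 7.327 μm/a
  sum: 1.616 + 7.327 → r_corr = 8.942 μm/a
copper: temperature factor f = -0.080·(9.9) = -0.7920
  Pd branch = 0.0053·Pd^0.26·e^(0.059·RH+f) = 0.7797 μm/a
  Cl⁻ term: 0.01025·675.2^0.27·exp(0.036·79+0.049·19.9) = 2.712
  r_corr = 0.7797 + 2.712 = 3.492 μm/a
carbon steel: f(T) = -0.054·(T−10) [T>10 °C] = -0.5346
  Pd branch = 1.77·Pd^0.52·e^(0.02·RH+f) = 47.5 μm/a
  Cl⁻ term: 0.102·675.2^0.62·exp(0.033·79+0.04·19.9) = 174.1
  sum: 47.5 + 174.1 → r_corr = 221.6 μm/a
Ordering by μm/a: carbon steel (222) > zinc (8.94) > copper (3.49)

["carbon steel", "zinc", "copper"]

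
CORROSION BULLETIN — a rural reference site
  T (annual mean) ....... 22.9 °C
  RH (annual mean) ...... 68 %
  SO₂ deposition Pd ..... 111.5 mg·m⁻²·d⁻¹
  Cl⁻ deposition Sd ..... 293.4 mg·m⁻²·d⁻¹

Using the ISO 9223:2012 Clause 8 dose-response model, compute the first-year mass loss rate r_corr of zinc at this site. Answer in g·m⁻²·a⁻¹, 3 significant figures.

zinc: f(T) = -0.071·(T−10) [T>10 °C] = -0.9159
  sulphur-dioxide contribution → 0.9378 μm/a
  chloride contribution → 5.384 μm/a
  total first-year rate 6.322 μm/a
Convert to mass loss: 6.322 μm/a × 7.14 g/cm³ = 45.14 g·m⁻²·a⁻¹

r_corr = 45.1 g·m⁻²·a⁻¹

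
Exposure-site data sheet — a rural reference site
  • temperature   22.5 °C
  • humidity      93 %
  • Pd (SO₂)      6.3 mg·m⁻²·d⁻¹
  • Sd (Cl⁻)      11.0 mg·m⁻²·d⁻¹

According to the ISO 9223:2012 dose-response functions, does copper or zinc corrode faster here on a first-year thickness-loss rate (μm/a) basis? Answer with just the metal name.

copper: T>10 °C ⇒ hinge -0.080·(22.5−10) = -1.0000
  Pd branch = 0.0053·Pd^0.26·e^(0.059·RH+f) = 0.7599 μm/a
  Sd branch = 0.01025·Sd^0.27·e^(0.036·RH+0.049·T) = 1.678 μm/a
  sum: 0.7599 + 1.678 → r_corr = 2.438 μm/a
zinc: T>10 °C ⇒ hinge -0.071·(22.5−10) = -0.8875
  SO₂ term: 0.0129·6.3^0.44·exp(0.046·93-0.8875) = 0.8605
  Cl⁻ term: 0.0175·11.0^0.57·exp(0.008·93+0.085·22.5) = 0.978
  sum: 0.8605 + 0.978 → r_corr = 1.839 μm/a
Ordering by μm/a: copper (2.44) > zinc (1.84)

copper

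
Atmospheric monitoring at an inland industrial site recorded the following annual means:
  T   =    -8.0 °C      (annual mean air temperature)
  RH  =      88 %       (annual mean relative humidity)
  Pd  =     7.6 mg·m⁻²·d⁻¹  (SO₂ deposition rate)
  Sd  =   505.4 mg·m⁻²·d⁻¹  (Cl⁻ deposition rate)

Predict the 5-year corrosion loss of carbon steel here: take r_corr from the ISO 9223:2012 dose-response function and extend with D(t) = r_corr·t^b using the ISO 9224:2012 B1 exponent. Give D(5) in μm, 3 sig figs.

carbon steel: T≤10 °C ⇒ hinge +0.150·(-8.0−10) = -2.7000
  Pd branch = 1.77·Pd^0.52·e^(0.02·RH+f) = 1.985 μm/a
  Sd branch = 0.102·Sd^0.62·e^(0.033·RH+0.04·T) = 64.13 μm/a
  sum: 1.985 + 64.13 → r_corr = 66.12 μm/a
Long-term exponent b (ISO 9224 Table 2, B1) = 0.523
  D(5) = 66.12 × 5^0.523 = 66.12 × 2.32 = 153.4 μm

D(5) = 153 μm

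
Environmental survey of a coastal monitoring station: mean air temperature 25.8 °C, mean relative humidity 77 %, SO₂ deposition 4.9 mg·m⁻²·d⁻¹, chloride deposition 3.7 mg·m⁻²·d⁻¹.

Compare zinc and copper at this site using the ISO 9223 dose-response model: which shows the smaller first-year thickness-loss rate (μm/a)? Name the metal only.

zinc: f(T) = -0.071·(T−10) [T>10 °C] = -1.1218
  sulphur-dioxide contribution → 0.292 μm/a
  chloride contribution → 0.6121 μm/a
  total first-year rate 0.9041 μm/a
copper: temperature factor f = -0.080·(15.8) = -1.2640
  sulphur-dioxide contribution → 0.2127 μm/a
  chloride contribution → 0.8261 μm/a
  ⇒ r_corr(copper) = 1.039 μm/a
Ordering by μm/a: copper (1.04) > zinc (0.904)

zinc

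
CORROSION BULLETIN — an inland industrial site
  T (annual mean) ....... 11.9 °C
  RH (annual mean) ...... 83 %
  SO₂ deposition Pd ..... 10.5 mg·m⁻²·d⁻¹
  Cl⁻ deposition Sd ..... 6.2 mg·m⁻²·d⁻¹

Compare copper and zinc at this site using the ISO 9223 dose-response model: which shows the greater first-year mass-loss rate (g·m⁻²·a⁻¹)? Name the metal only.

copper: T>10 °C ⇒ hinge -0.080·(11.9−10) = -0.1520
  Pd branch = 0.0053·Pd^0.26·e^(0.059·RH+f) = 1.123 μm/a
  Cl⁻ term: 0.01025·6.2^0.27·exp(0.036·83+0.049·11.9) = 0.5965
  sum: 1.123 + 0.5965 → r_corr = 1.72 μm/a
  mass loss = 1.72 μm/a × 8.96 g/cm³ = 15.41 g·m⁻²·a⁻¹
zinc: T>10 °C ⇒ hinge -0.071·(11.9−10) = -0.1349
  SO₂ term: 0.0129·10.5^0.44·exp(0.046·83-0.1349) = 1.444
  Sd branch = 0.0175·Sd^0.57·e^(0.008·RH+0.085·T) = 0.2645 μm/a
  r_corr = 1.444 + 0.2645 = 1.708 μm/a
  mass loss = 1.708 μm/a × 7.14 g/cm³ = 12.2 g·m⁻²·a⁻¹
Ordering by g·m⁻²·a⁻¹: copper (15.4) > zinc (12.2)

copper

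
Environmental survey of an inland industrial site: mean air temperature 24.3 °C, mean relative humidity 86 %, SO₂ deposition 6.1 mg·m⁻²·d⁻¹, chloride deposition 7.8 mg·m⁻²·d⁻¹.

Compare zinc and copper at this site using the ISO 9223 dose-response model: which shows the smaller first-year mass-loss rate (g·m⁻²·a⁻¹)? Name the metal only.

zinc: f(T) = -0.071·(T−10) [T>10 °C] = -1.0153
  sulphur-dioxide contribution → 0.5411 μm/a
  chloride contribution → 0.8859 μm/a
  total first-year rate 1.427 μm/a
  mass loss = 1.427 μm/a × 7.14 g/cm³ = 10.19 g·m⁻²·a⁻¹
copper: f(T) = -0.080·(T−10) [T>10 °C] = -1.1440
  sulphur-dioxide contribution → 0.4318 μm/a
  chloride contribution → 1.298 μm/a
  ⇒ r_corr(copper) = 1.73 μm/a
  mass loss = 1.73 μm/a × 8.96 g/cm³ = 15.5 g·m⁻²·a⁻¹
Ordering by g·m⁻²·a⁻¹: copper (15.5) > zinc (10.2)

zinc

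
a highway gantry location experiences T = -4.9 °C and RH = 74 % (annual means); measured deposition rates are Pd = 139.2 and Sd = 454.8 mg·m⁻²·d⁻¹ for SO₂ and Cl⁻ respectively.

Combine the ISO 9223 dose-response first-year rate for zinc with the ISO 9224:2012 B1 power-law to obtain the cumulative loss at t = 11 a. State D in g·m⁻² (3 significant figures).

D(11) = 131 g·m⁻²

zinc: f(T) = +0.038·(T−10) [T≤10 °C] = -0.5662
  SO₂ term: 0.0129·139.2^0.44·exp(0.046·74-0.5662) = 1.933
  Cl⁻ term: 0.0175·454.8^0.57·exp(0.008·74+0.085·-4.9) = 0.6827
  sum: 1.933 + 0.6827 → r_corr = 2.616 μm/a
ISO 9224: D(t) = r_corr · t^b with b = 0.813 (zinc, B1)
  D(11) = 2.616 × 11^0.813 = 2.616 × 7.025 = 18.38 μm
  Mass loss = 18.38 μm × 7.14 g/cm³ = 131.2 g·m⁻²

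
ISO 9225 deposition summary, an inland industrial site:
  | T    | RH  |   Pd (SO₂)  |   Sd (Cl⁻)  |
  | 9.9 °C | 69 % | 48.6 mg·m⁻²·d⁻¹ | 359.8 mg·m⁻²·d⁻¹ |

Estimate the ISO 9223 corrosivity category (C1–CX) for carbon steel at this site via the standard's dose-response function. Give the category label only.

C5

carbon steel: temperature factor f = +0.150·(-0.1) = -0.0150
  SO₂ term: 1.77·48.6^0.52·exp(0.02·69-0.0150) = 52.22
  Cl⁻ term: 0.102·359.8^0.62·exp(0.033·69+0.04·9.9) = 56.78
  sum: 52.22 + 56.78 → r_corr = 109 μm/a
109 μm/a falls in (80, 200] for carbon steel → category C5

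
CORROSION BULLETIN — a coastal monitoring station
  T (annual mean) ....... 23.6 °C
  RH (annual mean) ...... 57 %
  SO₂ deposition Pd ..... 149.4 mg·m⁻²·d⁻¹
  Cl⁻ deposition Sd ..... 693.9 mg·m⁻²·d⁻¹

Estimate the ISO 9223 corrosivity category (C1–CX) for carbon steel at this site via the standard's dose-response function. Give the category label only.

carbon steel: f(T) = -0.054·(T−10) [T>10 °C] = -0.7344
  Pd branch = 1.77·Pd^0.52·e^(0.02·RH+f) = 35.87 μm/a
  Sd branch = 0.102·Sd^0.62·e^(0.033·RH+0.04·T) = 99.33 μm/a
  r_corr = 35.87 + 99.33 = 135.2 μm/a
135 μm/a falls in (80, 200] for carbon steel → category C5

C5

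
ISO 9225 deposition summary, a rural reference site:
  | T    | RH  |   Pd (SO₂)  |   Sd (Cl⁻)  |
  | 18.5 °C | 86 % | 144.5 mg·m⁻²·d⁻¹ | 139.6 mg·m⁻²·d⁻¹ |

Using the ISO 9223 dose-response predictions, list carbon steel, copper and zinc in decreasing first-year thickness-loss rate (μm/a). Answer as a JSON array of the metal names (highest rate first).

carbon steel: temperature factor f = -0.054·(8.5) = -0.4590
  sulphur-dioxide contribution → 82.94 μm/a
  chloride contribution → 78.04 μm/a
  ⇒ r_corr(carbon steel) = 161 μm/a
copper: temperature factor f = -0.080·(8.5) = -0.6800
  sulphur-dioxide contribution → 1.564 μm/a
  chloride contribution → 2.129 μm/a
  ⇒ r_corr(copper) = 3.692 μm/a
zinc: temperature factor f = -0.071·(8.5) = -0.6035
  sulphur-dioxide contribution → 3.288 μm/a
  chloride contribution → 2.801 μm/a
  total first-year rate 6.089 μm/a
Ordering by μm/a: carbon steel (161) > zinc (6.09) > copper (3.69)

["carbon steel", "zinc", "copper"]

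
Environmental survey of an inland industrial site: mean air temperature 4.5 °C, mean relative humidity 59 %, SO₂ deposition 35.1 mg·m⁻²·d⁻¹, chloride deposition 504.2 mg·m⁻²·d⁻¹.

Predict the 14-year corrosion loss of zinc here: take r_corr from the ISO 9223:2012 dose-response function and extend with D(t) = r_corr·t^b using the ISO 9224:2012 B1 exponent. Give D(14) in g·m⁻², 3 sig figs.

zinc: T≤10 °C ⇒ hinge +0.038·(4.5−10) = -0.2090
  Pd branch = 0.0129·Pd^0.44·e^(0.046·RH+f) = 0.7558 μm/a
  Sd branch = 0.0175·Sd^0.57·e^(0.008·RH+0.085·T) = 1.428 μm/a
  sum: 0.7558 + 1.428 → r_corr = 2.184 μm/a
ISO 9224: D(t) = r_corr · t^b with b = 0.813 (zinc, B1)
  D(14) = 2.184 × 14^0.813 = 2.184 × 8.547 = 18.66 μm
  Mass loss = 18.66 μm × 7.14 g/cm³ = 133.2 g·m⁻²

D(14) = 133 g·m⁻²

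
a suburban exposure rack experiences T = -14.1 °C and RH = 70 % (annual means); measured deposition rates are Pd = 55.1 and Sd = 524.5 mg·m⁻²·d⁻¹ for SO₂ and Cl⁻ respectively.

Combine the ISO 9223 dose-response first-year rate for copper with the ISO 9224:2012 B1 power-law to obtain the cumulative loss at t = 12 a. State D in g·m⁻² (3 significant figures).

copper: T≤10 °C ⇒ hinge +0.126·(-14.1−10) = -3.0366
  SO₂ term: 0.0053·55.1^0.26·exp(0.059·70-3.0366) = 0.04486
  Cl⁻ term: 0.01025·524.5^0.27·exp(0.036·70+0.049·-14.1) = 0.3463
  r_corr = 0.04486 + 0.3463 = 0.3911 μm/a
Long-term exponent b (ISO 9224 Table 2, B1) = 0.667
  D(12) = 0.3911 × 12^0.667 = 0.3911 × 5.246 = 2.052 μm
  Mass loss = 2.052 μm × 8.96 g/cm³ = 18.38 g·m⁻²

D(12) = 18.4 g·m⁻²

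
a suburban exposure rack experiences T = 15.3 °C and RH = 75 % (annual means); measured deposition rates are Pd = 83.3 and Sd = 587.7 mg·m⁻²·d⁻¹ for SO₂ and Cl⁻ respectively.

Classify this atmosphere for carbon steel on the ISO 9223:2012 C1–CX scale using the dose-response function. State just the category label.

C5

carbon steel: T>10 °C ⇒ hinge -0.054·(15.3−10) = -0.2862
  SO₂ term: 1.77·83.3^0.52·exp(0.02·75-0.2862) = 59.41
  Sd branch = 0.102·Sd^0.62·e^(0.033·RH+0.04·T) = 116.5 μm/a
  sum: 59.41 + 116.5 → r_corr = 175.9 μm/a
ISO 9223 Table 2 (carbon steel): 80 < 176 ≤ 200 μm/a ⇒ C5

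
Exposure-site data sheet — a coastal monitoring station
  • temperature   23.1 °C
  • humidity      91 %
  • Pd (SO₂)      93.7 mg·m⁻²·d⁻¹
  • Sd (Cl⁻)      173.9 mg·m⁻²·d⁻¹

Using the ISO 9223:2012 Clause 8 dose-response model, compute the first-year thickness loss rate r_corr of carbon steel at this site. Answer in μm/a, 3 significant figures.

carbon steel: temperature factor f = -0.054·(13.1) = -0.7074
  Pd branch = 1.77·Pd^0.52·e^(0.02·RH+f) = 57.08 μm/a
  Sd branch = 0.102·Sd^0.62·e^(0.033·RH+0.04·T) = 126.8 μm/a
  sum: 57.08 + 126.8 → r_corr = 183.9 μm/a

r_corr = 184 μm/a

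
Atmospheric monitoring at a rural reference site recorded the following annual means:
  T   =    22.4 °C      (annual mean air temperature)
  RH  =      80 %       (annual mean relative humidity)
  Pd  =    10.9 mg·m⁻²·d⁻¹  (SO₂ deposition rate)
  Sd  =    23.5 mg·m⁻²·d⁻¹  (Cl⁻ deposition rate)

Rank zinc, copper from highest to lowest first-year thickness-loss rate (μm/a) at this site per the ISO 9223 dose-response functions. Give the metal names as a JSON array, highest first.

zinc: temperature factor f = -0.071·(12.4) = -0.8804
  Pd branch = 0.0129·Pd^0.44·e^(0.046·RH+f) = 0.6066 μm/a
  Cl⁻ term: 0.0175·23.5^0.57·exp(0.008·80+0.085·22.4) = 1.347
  r_corr = 0.6066 + 1.347 = 1.954 μm/a
copper: temperature factor f = -0.080·(12.4) = -0.9920
  SO₂ term: 0.0053·10.9^0.26·exp(0.059·80-0.9920) = 0.4103
  Sd branch = 0.01025·Sd^0.27·e^(0.036·RH+0.049·T) = 1.283 μm/a
  sum: 0.4103 + 1.283 → r_corr = 1.694 μm/a
Ordering by μm/a: zinc (1.95) > copper (1.69)

["zinc", "copper"]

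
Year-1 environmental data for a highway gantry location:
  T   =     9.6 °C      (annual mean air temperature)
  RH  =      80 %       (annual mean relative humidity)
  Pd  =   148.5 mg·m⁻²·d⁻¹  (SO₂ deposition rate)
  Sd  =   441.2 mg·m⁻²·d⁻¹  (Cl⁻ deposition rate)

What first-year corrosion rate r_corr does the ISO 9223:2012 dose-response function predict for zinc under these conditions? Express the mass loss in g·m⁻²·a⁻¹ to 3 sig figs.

r_corr = 49.7 g·m⁻²·a⁻¹

zinc: temperature factor f = +0.038·(-0.4) = -0.0152
  Pd branch = 0.0129·Pd^0.44·e^(0.046·RH+f) = 4.547 μm/a
  Cl⁻ term: 0.0175·441.2^0.57·exp(0.008·80+0.085·9.6) = 2.414
  r_corr = 4.547 + 2.414 = 6.962 μm/a
Convert to mass loss: 6.962 μm/a × 7.14 g/cm³ = 49.71 g·m⁻²·a⁻¹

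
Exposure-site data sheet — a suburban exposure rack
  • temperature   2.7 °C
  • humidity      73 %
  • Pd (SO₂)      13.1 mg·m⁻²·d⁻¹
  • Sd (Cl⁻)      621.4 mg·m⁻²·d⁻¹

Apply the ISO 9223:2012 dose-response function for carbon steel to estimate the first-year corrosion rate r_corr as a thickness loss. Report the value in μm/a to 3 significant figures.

r_corr = 77.9 μm/a

carbon steel: f(T) = +0.150·(T−10) [T≤10 °C] = -1.0950
  Pd branch = 1.77·Pd^0.52·e^(0.02·RH+f) = 9.716 μm/a
  Cl⁻ term: 0.102·621.4^0.62·exp(0.033·73+0.04·2.7) = 68.17
  sum: 9.716 + 68.17 → r_corr = 77.89 μm/a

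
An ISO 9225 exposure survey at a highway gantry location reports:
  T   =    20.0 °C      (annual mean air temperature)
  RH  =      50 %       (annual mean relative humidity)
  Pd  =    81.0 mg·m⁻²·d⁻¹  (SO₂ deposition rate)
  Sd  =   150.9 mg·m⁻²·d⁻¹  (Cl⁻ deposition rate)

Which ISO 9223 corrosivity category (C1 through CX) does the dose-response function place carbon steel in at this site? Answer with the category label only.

carbon steel: T>10 °C ⇒ hinge -0.054·(20.0−10) = -0.5400
  Pd branch = 1.77·Pd^0.52·e^(0.02·RH+f) = 27.55 μm/a
  Sd branch = 0.102·Sd^0.62·e^(0.033·RH+0.04·T) = 26.51 μm/a
  sum: 27.55 + 26.51 → r_corr = 54.06 μm/a
ISO 9223 Table 2 (carbon steel): 50 < 54.1 ≤ 80 μm/a ⇒ C4

C4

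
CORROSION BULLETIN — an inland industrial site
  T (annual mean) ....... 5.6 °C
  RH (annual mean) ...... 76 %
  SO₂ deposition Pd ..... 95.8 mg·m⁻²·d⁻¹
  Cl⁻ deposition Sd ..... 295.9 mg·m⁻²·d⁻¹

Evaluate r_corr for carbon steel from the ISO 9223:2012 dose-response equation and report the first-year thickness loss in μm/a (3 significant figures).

carbon steel: f(T) = +0.150·(T−10) [T≤10 °C] = -0.6600
  SO₂ term: 1.77·95.8^0.52·exp(0.02·76-0.6600) = 44.85
  Sd branch = 0.102·Sd^0.62·e^(0.033·RH+0.04·T) = 53.36 μm/a
  sum: 44.85 + 53.36 → r_corr = 98.21 μm/a

r_corr = 98.2 μm/a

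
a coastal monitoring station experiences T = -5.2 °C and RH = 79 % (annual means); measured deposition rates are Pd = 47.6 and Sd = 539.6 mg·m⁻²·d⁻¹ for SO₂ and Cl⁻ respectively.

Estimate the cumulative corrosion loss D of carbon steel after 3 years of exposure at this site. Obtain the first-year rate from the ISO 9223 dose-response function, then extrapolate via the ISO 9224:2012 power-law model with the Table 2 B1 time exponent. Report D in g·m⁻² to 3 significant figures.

D(3) = 865 g·m⁻²

carbon steel: f(T) = +0.150·(T−10) [T≤10 °C] = -2.2800
  Pd branch = 1.77·Pd^0.52·e^(0.02·RH+f) = 6.551 μm/a
  Cl⁻ term: 0.102·539.6^0.62·exp(0.033·79+0.04·-5.2) = 55.51
  sum: 6.551 + 55.51 → r_corr = 62.06 μm/a
Long-term exponent b (ISO 9224 Table 2, B1) = 0.523
  D(3) = 62.06 × 3^0.523 = 62.06 × 1.776 = 110.2 μm
  Mass loss = 110.2 μm × 7.85 g/cm³ = 865.4 g·m⁻²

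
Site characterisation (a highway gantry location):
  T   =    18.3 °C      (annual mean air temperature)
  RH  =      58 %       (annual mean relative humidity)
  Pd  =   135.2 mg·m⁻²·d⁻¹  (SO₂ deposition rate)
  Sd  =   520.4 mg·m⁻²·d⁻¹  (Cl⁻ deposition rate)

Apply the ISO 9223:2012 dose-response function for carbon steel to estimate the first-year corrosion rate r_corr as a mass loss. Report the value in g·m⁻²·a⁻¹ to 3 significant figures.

carbon steel: temperature factor f = -0.054·(8.3) = -0.4482
  SO₂ term: 1.77·135.2^0.52·exp(0.02·58-0.4482) = 46.26
  Cl⁻ term: 0.102·520.4^0.62·exp(0.033·58+0.04·18.3) = 69.48
  sum: 46.26 + 69.48 → r_corr = 115.7 μm/a
Convert to mass loss: 115.7 μm/a × 7.85 g/cm³ = 908.6 g·m⁻²·a⁻¹

r_corr = 909 g·m⁻²·a⁻¹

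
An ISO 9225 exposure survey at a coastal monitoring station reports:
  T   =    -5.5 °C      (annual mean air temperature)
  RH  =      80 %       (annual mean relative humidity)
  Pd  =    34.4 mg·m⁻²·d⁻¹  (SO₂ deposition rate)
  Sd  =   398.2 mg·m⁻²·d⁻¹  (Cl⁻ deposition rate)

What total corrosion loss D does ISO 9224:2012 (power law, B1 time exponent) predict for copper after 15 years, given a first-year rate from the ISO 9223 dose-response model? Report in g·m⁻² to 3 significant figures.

copper: T≤10 °C ⇒ hinge +0.126·(-5.5−10) = -1.9530
  SO₂ term: 0.0053·34.4^0.26·exp(0.059·80-1.9530) = 0.2116
  Cl⁻ term: 0.01025·398.2^0.27·exp(0.036·80+0.049·-5.5) = 0.7022
  r_corr = 0.2116 + 0.7022 = 0.9138 μm/a
Long-term exponent b (ISO 9224 Table 2, B1) = 0.667
  D(15) = 0.9138 × 15^0.667 = 0.9138 × 6.088 = 5.563 μm
  Mass loss = 5.563 μm × 8.96 g/cm³ = 49.84 g·m⁻²

D(15) = 49.8 g·m⁻²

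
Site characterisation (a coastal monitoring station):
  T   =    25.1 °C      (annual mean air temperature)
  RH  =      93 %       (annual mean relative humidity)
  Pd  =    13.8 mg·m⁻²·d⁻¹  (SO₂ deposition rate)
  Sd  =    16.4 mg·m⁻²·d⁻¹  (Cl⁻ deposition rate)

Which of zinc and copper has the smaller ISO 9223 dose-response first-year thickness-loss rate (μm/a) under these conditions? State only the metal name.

zinc: temperature factor f = -0.071·(15.1) = -1.0721
  Pd branch = 0.0129·Pd^0.44·e^(0.046·RH+f) = 1.01 μm/a
  Sd branch = 0.0175·Sd^0.57·e^(0.008·RH+0.085·T) = 1.532 μm/a
  r_corr = 1.01 + 1.532 = 2.542 μm/a
copper: f(T) = -0.080·(T−10) [T>10 °C] = -1.2080
  SO₂ term: 0.0053·13.8^0.26·exp(0.059·93-1.2080) = 0.7568
  Sd branch = 0.01025·Sd^0.27·e^(0.036·RH+0.049·T) = 2.123 μm/a
  sum: 0.7568 + 2.123 → r_corr = 2.88 μm/a
Ordering by μm/a: copper (2.88) > zinc (2.54)

zinc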